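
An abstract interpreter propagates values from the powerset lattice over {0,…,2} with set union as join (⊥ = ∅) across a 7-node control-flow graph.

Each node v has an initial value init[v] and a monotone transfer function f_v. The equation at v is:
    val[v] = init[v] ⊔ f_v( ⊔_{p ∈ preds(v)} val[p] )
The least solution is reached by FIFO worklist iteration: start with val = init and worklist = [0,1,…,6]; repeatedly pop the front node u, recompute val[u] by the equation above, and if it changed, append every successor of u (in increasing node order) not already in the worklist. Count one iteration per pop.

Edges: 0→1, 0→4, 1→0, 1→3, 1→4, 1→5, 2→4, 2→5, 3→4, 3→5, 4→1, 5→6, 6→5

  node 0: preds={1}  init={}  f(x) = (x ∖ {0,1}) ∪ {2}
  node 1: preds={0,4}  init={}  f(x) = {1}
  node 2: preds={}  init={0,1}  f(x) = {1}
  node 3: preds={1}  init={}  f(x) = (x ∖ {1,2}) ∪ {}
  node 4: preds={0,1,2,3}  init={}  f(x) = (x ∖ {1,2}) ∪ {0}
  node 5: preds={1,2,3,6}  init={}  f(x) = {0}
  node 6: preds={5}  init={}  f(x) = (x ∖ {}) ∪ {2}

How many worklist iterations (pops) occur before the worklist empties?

Trace (10 dequeues):
  [1] u=0 | in {} | out {2} | prev {} | push {}
  [2] u=1 | in {2} | out {1} | prev {} | push {0}
  [3] u=2 | in {} | out {0,1} | ==
  [4] u=3 | in {1} | out {} | ==
  [5] u=4 | in {0,1,2} | out {0} | prev {} | push {1}
  [6] u=5 | in {0,1} | out {0} | prev {} | push {}
  [7] u=6 | in {0} | out {0,2} | prev {} | push {5}
  [8] u=0 | in {1} | out {2} | ==
  [9] u=1 | in {0,2} | out {1} | ==
  [10] u=5 | in {0,1,2} | out {0} | ==

Converged values:
  [0] {2}
  [1] {1}
  [2] {0,1}
  [3] {}
  [4] {0}
  [5] {0}
  [6] {0,2}

10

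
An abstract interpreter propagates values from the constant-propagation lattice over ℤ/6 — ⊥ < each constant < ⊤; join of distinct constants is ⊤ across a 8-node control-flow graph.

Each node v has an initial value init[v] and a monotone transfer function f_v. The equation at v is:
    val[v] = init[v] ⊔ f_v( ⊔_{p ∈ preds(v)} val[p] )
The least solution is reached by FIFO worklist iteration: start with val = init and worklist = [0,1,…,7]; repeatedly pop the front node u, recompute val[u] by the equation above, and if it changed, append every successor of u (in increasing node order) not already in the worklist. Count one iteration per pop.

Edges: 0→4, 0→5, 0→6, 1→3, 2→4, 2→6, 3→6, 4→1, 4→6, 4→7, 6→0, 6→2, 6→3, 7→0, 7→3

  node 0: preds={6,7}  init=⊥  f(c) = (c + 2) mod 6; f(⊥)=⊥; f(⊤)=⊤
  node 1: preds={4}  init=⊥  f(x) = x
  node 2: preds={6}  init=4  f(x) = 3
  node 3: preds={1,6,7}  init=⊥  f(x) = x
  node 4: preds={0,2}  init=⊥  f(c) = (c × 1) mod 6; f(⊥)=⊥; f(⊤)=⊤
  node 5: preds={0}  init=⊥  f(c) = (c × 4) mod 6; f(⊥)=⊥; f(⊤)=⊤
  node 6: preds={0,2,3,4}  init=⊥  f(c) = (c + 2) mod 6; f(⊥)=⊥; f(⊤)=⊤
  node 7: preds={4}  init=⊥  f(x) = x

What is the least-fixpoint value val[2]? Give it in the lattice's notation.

Worklist (15 pops):
  #1 pop 0: in=⊥ → ⊥ (no change)
  #2 pop 1: in=⊥ → ⊥ (no change)
  #3 pop 2: in=⊥ → ⊤ (was 4); enqueue []
  #4 pop 3: in=⊥ → ⊥ (no change)
  #5 pop 4: in=⊤ → ⊤ (was ⊥); enqueue [1]
  #6 pop 5: in=⊥ → ⊥ (no change)
  #7 pop 6: in=⊤ → ⊤ (was ⊥); enqueue [0,2,3]
  #8 pop 7: in=⊤ → ⊤ (was ⊥); enqueue []
  #9 pop 1: in=⊤ → ⊤ (was ⊥); enqueue []
  #10 pop 0: in=⊤ → ⊤ (was ⊥); enqueue [4,5,6]
  #11 pop 2: in=⊤ → ⊤ (no change)
  #12 pop 3: in=⊤ → ⊤ (was ⊥); enqueue []
  #13 pop 4: in=⊤ → ⊤ (no change)
  #14 pop 5: in=⊤ → ⊤ (was ⊥); enqueue []
  #15 pop 6: in=⊤ → ⊤ (no change)

Fixpoint:
  val[0] = ⊤
  val[1] = ⊤
  val[2] = ⊤
  val[3] = ⊤
  val[4] = ⊤
  val[5] = ⊤
  val[6] = ⊤
  val[7] = ⊤

⊤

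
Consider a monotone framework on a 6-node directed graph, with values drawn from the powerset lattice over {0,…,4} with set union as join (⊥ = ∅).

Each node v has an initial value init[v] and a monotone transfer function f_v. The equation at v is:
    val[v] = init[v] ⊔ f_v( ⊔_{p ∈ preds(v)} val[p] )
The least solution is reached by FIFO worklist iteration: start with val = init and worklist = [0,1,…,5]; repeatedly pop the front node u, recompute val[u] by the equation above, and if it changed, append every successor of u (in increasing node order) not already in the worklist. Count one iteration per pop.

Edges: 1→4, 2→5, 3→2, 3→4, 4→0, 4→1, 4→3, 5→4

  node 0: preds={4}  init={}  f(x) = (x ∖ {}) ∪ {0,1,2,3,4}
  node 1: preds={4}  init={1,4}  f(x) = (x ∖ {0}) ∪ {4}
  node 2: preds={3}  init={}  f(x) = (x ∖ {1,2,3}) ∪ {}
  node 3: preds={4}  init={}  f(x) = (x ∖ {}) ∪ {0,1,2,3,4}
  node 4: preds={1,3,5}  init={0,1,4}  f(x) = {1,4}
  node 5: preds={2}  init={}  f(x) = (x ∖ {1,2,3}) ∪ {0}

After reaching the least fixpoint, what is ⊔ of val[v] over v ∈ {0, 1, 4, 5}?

{0,1,2,3,4}

Iteration log — 10 steps:
  step 1. node 0  ⊔preds={0,1,4}  new={0,1,2,3,4}  old={}  +wl: 
  step 2. node 1  ⊔preds={0,1,4}  new={1,4}  stable
  step 3. node 2  ⊔preds={}  new={}  stable
  step 4. node 3  ⊔preds={0,1,4}  new={0,1,2,3,4}  old={}  +wl: 2
  step 5. node 4  ⊔preds={0,1,2,3,4}  new={0,1,4}  stable
  step 6. node 5  ⊔preds={}  new={0}  old={}  +wl: 4
  step 7. node 2  ⊔preds={0,1,2,3,4}  new={0,4}  old={}  +wl: 5
  step 8. node 4  ⊔preds={0,1,2,3,4}  new={0,1,4}  stable
  step 9. node 5  ⊔preds={0,4}  new={0,4}  old={0}  +wl: 4
  step 10. node 4  ⊔preds={0,1,2,3,4}  new={0,1,4}  stable

Least fixpoint reached:
  node 0: {0,1,2,3,4}
  node 1: {1,4}
  node 2: {0,4}
  node 3: {0,1,2,3,4}
  node 4: {0,1,4}
  node 5: {0,4}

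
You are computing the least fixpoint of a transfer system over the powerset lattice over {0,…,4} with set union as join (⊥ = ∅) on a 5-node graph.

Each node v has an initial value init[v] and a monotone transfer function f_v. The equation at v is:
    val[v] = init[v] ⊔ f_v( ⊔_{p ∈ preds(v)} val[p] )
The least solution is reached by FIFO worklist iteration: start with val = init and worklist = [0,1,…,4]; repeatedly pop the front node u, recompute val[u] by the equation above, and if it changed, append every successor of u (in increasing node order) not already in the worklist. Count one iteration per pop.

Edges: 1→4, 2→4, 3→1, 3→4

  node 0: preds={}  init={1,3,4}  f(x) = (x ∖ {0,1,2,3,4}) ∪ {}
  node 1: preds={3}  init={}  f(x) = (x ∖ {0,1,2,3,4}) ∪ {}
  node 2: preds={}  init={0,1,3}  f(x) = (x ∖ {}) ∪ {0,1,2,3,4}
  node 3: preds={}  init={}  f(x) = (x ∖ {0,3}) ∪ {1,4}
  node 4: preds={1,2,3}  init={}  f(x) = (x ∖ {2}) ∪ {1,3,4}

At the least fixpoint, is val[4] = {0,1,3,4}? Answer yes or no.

Iteration log — 6 steps:
  step 1. node 0  ⊔preds={}  new={1,3,4}  stable
  step 2. node 1  ⊔preds={}  new={}  stable
  step 3. node 2  ⊔preds={}  new={0,1,2,3,4}  old={0,1,3}  +wl: 
  step 4. node 3  ⊔preds={}  new={1,4}  old={}  +wl: 1
  step 5. node 4  ⊔preds={0,1,2,3,4}  new={0,1,3,4}  old={}  +wl: 
  step 6. node 1  ⊔preds={1,4}  new={}  stable

Least fixpoint reached:
  node 0: {1,3,4}
  node 1: {}
  node 2: {0,1,2,3,4}
  node 3: {1,4}
  node 4: {0,1,3,4}

yes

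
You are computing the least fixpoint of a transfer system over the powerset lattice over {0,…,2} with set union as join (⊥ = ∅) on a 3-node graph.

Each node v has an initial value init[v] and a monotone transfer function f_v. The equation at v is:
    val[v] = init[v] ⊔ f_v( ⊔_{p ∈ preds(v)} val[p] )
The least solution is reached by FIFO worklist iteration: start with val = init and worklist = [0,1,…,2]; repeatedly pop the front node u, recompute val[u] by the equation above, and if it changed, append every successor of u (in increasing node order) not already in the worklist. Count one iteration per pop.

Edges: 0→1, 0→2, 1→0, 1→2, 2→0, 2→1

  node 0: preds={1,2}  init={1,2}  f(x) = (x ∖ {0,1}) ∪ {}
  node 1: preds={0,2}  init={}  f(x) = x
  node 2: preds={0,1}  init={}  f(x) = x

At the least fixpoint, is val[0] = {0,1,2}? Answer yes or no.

Trace (5 dequeues):
  [1] u=0 | in {} | out {1,2} | ==
  [2] u=1 | in {1,2} | out {1,2} | prev {} | push {0}
  [3] u=2 | in {1,2} | out {1,2} | prev {} | push {1}
  [4] u=0 | in {1,2} | out {1,2} | ==
  [5] u=1 | in {1,2} | out {1,2} | ==

Converged values:
  [0] {1,2}
  [1] {1,2}
  [2] {1,2}

no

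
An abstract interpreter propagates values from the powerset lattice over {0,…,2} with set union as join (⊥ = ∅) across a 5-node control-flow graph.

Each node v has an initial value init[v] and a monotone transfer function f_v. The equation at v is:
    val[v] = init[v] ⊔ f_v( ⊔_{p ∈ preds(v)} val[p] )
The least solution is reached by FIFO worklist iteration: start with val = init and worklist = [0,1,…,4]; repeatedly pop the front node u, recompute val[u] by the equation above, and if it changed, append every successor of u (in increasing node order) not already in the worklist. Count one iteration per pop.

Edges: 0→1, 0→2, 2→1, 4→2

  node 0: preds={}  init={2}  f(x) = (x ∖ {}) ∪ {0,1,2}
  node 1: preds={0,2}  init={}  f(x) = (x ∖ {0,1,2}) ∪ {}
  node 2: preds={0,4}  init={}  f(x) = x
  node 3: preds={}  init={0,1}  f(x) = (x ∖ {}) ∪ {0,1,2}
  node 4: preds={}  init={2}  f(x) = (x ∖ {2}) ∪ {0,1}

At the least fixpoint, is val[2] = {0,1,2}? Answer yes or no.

yes

Worklist (7 pops):
  #1 pop 0: in={} → {0,1,2} (was {2}); enqueue []
  #2 pop 1: in={0,1,2} → {} (no change)
  #3 pop 2: in={0,1,2} → {0,1,2} (was {}); enqueue [1]
  #4 pop 3: in={} → {0,1,2} (was {0,1}); enqueue []
  #5 pop 4: in={} → {0,1,2} (was {2}); enqueue [2]
  #6 pop 1: in={0,1,2} → {} (no change)
  #7 pop 2: in={0,1,2} → {0,1,2} (no change)

Fixpoint:
  val[0] = {0,1,2}
  val[1] = {}
  val[2] = {0,1,2}
  val[3] = {0,1,2}
  val[4] = {0,1,2}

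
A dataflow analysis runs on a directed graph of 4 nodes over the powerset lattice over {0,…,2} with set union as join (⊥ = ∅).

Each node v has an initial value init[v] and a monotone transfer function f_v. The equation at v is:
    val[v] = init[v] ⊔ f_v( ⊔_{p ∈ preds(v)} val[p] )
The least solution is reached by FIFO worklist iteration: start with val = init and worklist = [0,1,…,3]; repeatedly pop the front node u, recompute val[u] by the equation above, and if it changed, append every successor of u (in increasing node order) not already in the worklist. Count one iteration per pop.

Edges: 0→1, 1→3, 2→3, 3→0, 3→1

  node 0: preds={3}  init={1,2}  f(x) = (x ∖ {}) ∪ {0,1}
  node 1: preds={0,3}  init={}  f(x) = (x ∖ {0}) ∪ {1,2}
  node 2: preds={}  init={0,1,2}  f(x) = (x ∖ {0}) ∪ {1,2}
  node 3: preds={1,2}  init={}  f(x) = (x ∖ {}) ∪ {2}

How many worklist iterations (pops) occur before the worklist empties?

Worklist (6 pops):
  #1 pop 0: in={} → {0,1,2} (was {1,2}); enqueue []
  #2 pop 1: in={0,1,2} → {1,2} (was {}); enqueue []
  #3 pop 2: in={} → {0,1,2} (no change)
  #4 pop 3: in={0,1,2} → {0,1,2} (was {}); enqueue [0,1]
  #5 pop 0: in={0,1,2} → {0,1,2} (no change)
  #6 pop 1: in={0,1,2} → {1,2} (no change)

Fixpoint:
  val[0] = {0,1,2}
  val[1] = {1,2}
  val[2] = {0,1,2}
  val[3] = {0,1,2}

6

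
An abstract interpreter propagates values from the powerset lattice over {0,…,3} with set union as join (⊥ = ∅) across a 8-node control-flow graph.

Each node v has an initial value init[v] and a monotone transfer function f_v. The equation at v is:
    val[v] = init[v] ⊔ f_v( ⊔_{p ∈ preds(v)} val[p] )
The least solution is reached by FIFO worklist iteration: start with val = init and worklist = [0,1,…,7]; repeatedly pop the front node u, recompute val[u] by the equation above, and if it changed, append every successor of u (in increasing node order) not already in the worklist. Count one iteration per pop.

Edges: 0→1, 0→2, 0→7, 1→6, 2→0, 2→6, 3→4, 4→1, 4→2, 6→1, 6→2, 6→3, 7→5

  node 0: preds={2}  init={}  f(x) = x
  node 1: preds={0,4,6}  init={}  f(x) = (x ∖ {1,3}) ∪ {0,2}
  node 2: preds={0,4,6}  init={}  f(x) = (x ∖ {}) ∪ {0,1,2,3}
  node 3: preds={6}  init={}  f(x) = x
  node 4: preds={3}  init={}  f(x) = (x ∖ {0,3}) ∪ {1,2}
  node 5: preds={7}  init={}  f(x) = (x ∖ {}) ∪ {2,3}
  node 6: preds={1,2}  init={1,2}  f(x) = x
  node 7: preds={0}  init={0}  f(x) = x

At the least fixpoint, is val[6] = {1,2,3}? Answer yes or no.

no

Worklist (15 pops):
  #1 pop 0: in={} → {} (no change)
  #2 pop 1: in={1,2} → {0,2} (was {}); enqueue []
  #3 pop 2: in={1,2} → {0,1,2,3} (was {}); enqueue [0]
  #4 pop 3: in={1,2} → {1,2} (was {}); enqueue []
  #5 pop 4: in={1,2} → {1,2} (was {}); enqueue [1,2]
  #6 pop 5: in={0} → {0,2,3} (was {}); enqueue []
  #7 pop 6: in={0,1,2,3} → {0,1,2,3} (was {1,2}); enqueue [3]
  #8 pop 7: in={} → {0} (no change)
  #9 pop 0: in={0,1,2,3} → {0,1,2,3} (was {}); enqueue [7]
  #10 pop 1: in={0,1,2,3} → {0,2} (no change)
  #11 pop 2: in={0,1,2,3} → {0,1,2,3} (no change)
  #12 pop 3: in={0,1,2,3} → {0,1,2,3} (was {1,2}); enqueue [4]
  #13 pop 7: in={0,1,2,3} → {0,1,2,3} (was {0}); enqueue [5]
  #14 pop 4: in={0,1,2,3} → {1,2} (no change)
  #15 pop 5: in={0,1,2,3} → {0,1,2,3} (was {0,2,3}); enqueue []

Fixpoint:
  val[0] = {0,1,2,3}
  val[1] = {0,2}
  val[2] = {0,1,2,3}
  val[3] = {0,1,2,3}
  val[4] = {1,2}
  val[5] = {0,1,2,3}
  val[6] = {0,1,2,3}
  val[7] = {0,1,2,3}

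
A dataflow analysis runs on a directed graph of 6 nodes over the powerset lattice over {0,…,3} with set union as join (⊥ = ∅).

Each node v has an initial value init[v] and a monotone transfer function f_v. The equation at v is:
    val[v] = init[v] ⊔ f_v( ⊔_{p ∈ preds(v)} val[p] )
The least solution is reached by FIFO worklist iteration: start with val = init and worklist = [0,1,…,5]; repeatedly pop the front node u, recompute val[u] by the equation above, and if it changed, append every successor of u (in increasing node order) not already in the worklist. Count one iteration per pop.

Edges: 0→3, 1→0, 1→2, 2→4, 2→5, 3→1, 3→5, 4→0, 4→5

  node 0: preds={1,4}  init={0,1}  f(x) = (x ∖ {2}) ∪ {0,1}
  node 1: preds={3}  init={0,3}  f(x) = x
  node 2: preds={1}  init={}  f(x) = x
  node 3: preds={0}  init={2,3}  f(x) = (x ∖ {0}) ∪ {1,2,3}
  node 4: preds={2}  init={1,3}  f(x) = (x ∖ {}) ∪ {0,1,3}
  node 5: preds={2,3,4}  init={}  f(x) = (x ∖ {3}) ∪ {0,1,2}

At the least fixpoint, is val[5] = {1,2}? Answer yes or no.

Trace (12 dequeues):
  [1] u=0 | in {0,1,3} | out {0,1,3} | prev {0,1} | push {}
  [2] u=1 | in {2,3} | out {0,2,3} | prev {0,3} | push {0}
  [3] u=2 | in {0,2,3} | out {0,2,3} | prev {} | push {}
  [4] u=3 | in {0,1,3} | out {1,2,3} | prev {2,3} | push {1}
  [5] u=4 | in {0,2,3} | out {0,1,2,3} | prev {1,3} | push {}
  [6] u=5 | in {0,1,2,3} | out {0,1,2} | prev {} | push {}
  [7] u=0 | in {0,1,2,3} | out {0,1,3} | ==
  [8] u=1 | in {1,2,3} | out {0,1,2,3} | prev {0,2,3} | push {0,2}
  [9] u=0 | in {0,1,2,3} | out {0,1,3} | ==
  [10] u=2 | in {0,1,2,3} | out {0,1,2,3} | prev {0,2,3} | push {4,5}
  [11] u=4 | in {0,1,2,3} | out {0,1,2,3} | ==
  [12] u=5 | in {0,1,2,3} | out {0,1,2} | ==

Converged values:
  [0] {0,1,3}
  [1] {0,1,2,3}
  [2] {0,1,2,3}
  [3] {1,2,3}
  [4] {0,1,2,3}
  [5] {0,1,2}

no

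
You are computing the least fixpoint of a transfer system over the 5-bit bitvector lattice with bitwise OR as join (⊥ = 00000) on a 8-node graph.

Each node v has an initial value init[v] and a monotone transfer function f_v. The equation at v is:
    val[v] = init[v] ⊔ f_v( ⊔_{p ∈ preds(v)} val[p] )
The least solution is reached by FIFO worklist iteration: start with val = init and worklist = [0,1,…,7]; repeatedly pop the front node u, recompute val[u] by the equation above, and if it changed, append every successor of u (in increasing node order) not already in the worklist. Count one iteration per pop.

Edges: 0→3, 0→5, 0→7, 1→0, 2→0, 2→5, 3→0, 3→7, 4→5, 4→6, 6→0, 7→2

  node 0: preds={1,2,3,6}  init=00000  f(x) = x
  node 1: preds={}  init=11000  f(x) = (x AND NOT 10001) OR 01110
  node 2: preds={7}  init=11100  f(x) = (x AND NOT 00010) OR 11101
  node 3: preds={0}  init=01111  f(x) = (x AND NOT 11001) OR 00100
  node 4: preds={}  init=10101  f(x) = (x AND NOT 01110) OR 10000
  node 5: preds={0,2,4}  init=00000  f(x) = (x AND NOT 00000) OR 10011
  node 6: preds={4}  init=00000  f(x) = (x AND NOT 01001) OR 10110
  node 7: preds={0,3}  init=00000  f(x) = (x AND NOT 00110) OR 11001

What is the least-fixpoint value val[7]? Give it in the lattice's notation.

11001

Iteration log — 10 steps:
  step 1. node 0  ⊔preds=11111  new=11111  old=00000  +wl: 
  step 2. node 1  ⊔preds=00000  new=11110  old=11000  +wl: 0
  step 3. node 2  ⊔preds=00000  new=11101  old=11100  +wl: 
  step 4. node 3  ⊔preds=11111  new=01111  stable
  step 5. node 4  ⊔preds=00000  new=10101  stable
  step 6. node 5  ⊔preds=11111  new=11111  old=00000  +wl: 
  step 7. node 6  ⊔preds=10101  new=10110  old=00000  +wl: 
  step 8. node 7  ⊔preds=11111  new=11001  old=00000  +wl: 2
  step 9. node 0  ⊔preds=11111  new=11111  stable
  step 10. node 2  ⊔preds=11001  new=11101  stable

Least fixpoint reached:
  node 0: 11111
  node 1: 11110
  node 2: 11101
  node 3: 01111
  node 4: 10101
  node 5: 11111
  node 6: 10110
  node 7: 11001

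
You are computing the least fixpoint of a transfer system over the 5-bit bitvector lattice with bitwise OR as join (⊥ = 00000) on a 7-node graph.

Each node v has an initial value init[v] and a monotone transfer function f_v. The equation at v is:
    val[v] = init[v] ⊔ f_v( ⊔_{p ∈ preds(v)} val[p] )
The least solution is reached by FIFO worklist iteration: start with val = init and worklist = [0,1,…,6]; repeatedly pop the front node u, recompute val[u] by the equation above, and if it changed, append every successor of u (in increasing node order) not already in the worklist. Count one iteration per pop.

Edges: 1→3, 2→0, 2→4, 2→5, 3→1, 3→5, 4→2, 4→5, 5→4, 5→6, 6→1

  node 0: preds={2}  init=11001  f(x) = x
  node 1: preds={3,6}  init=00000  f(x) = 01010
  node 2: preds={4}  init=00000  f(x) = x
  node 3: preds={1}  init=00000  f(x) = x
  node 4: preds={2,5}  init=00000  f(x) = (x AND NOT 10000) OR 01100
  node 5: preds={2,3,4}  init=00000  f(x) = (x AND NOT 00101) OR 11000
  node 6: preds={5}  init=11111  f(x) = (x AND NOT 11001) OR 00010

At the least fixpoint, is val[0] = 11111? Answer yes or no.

Iteration log — 16 steps:
  step 1. node 0  ⊔preds=00000  new=11001  stable
  step 2. node 1  ⊔preds=11111  new=01010  old=00000  +wl: 
  step 3. node 2  ⊔preds=00000  new=00000  stable
  step 4. node 3  ⊔preds=01010  new=01010  old=00000  +wl: 1
  step 5. node 4  ⊔preds=00000  new=01100  old=00000  +wl: 2
  step 6. node 5  ⊔preds=01110  new=11010  old=00000  +wl: 4
  step 7. node 6  ⊔preds=11010  new=11111  stable
  step 8. node 1  ⊔preds=11111  new=01010  stable
  step 9. node 2  ⊔preds=01100  new=01100  old=00000  +wl: 0,5
  step 10. node 4  ⊔preds=11110  new=01110  old=01100  +wl: 2
  step 11. node 0  ⊔preds=01100  new=11101  old=11001  +wl: 
  step 12. node 5  ⊔preds=01110  new=11010  stable
  step 13. node 2  ⊔preds=01110  new=01110  old=01100  +wl: 0,4,5
  step 14. node 0  ⊔preds=01110  new=11111  old=11101  +wl: 
  step 15. node 4  ⊔preds=11110  new=01110  stable
  step 16. node 5  ⊔preds=01110  new=11010  stable

Least fixpoint reached:
  node 0: 11111
  node 1: 01010
  node 2: 01110
  node 3: 01010
  node 4: 01110
  node 5: 11010
  node 6: 11111

yes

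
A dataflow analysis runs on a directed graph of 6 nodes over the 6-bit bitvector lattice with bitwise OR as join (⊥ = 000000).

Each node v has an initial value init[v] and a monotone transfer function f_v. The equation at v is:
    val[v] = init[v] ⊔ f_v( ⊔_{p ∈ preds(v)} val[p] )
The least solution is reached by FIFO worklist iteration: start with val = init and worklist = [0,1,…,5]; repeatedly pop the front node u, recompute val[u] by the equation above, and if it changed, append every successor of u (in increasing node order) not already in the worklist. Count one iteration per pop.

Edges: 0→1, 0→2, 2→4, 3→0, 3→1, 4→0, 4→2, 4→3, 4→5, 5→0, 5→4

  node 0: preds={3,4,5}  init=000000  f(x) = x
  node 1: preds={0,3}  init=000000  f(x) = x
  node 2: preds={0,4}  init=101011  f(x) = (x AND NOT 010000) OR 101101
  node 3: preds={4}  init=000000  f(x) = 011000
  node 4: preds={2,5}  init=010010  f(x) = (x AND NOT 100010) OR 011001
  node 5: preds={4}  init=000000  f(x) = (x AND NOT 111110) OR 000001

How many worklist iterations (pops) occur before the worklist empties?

Trace (11 dequeues):
  [1] u=0 | in 010010 | out 010010 | prev 000000 | push {}
  [2] u=1 | in 010010 | out 010010 | prev 000000 | push {}
  [3] u=2 | in 010010 | out 101111 | prev 101011 | push {}
  [4] u=3 | in 010010 | out 011000 | prev 000000 | push {0,1}
  [5] u=4 | in 101111 | out 011111 | prev 010010 | push {2,3}
  [6] u=5 | in 011111 | out 000001 | prev 000000 | push {4}
  [7] u=0 | in 011111 | out 011111 | prev 010010 | push {}
  [8] u=1 | in 011111 | out 011111 | prev 010010 | push {}
  [9] u=2 | in 011111 | out 101111 | ==
  [10] u=3 | in 011111 | out 011000 | ==
  [11] u=4 | in 101111 | out 011111 | ==

Converged values:
  [0] 011111
  [1] 011111
  [2] 101111
  [3] 011000
  [4] 011111
  [5] 000001

11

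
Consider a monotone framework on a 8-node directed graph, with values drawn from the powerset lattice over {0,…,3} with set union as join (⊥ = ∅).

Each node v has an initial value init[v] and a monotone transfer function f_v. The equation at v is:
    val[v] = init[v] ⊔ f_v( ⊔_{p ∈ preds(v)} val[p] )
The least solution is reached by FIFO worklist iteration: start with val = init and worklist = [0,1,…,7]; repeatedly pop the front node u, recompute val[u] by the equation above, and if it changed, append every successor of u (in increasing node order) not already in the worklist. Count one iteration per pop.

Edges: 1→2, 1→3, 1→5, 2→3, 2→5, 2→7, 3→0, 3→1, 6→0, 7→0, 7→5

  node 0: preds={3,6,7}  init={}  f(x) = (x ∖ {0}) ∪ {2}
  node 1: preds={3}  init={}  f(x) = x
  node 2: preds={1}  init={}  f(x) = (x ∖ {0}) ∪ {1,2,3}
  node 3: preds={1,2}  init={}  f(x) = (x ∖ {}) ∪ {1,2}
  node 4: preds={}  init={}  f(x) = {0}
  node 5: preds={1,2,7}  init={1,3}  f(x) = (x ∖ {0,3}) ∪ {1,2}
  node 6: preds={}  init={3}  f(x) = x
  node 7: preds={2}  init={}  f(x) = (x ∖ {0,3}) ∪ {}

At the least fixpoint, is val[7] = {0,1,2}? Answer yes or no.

no

Trace (13 dequeues):
  [1] u=0 | in {3} | out {2,3} | prev {} | push {}
  [2] u=1 | in {} | out {} | ==
  [3] u=2 | in {} | out {1,2,3} | prev {} | push {}
  [4] u=3 | in {1,2,3} | out {1,2,3} | prev {} | push {0,1}
  [5] u=4 | in {} | out {0} | prev {} | push {}
  [6] u=5 | in {1,2,3} | out {1,2,3} | prev {1,3} | push {}
  [7] u=6 | in {} | out {3} | ==
  [8] u=7 | in {1,2,3} | out {1,2} | prev {} | push {5}
  [9] u=0 | in {1,2,3} | out {1,2,3} | prev {2,3} | push {}
  [10] u=1 | in {1,2,3} | out {1,2,3} | prev {} | push {2,3}
  [11] u=5 | in {1,2,3} | out {1,2,3} | ==
  [12] u=2 | in {1,2,3} | out {1,2,3} | ==
  [13] u=3 | in {1,2,3} | out {1,2,3} | ==

Converged values:
  [0] {1,2,3}
  [1] {1,2,3}
  [2] {1,2,3}
  [3] {1,2,3}
  [4] {0}
  [5] {1,2,3}
  [6] {3}
  [7] {1,2}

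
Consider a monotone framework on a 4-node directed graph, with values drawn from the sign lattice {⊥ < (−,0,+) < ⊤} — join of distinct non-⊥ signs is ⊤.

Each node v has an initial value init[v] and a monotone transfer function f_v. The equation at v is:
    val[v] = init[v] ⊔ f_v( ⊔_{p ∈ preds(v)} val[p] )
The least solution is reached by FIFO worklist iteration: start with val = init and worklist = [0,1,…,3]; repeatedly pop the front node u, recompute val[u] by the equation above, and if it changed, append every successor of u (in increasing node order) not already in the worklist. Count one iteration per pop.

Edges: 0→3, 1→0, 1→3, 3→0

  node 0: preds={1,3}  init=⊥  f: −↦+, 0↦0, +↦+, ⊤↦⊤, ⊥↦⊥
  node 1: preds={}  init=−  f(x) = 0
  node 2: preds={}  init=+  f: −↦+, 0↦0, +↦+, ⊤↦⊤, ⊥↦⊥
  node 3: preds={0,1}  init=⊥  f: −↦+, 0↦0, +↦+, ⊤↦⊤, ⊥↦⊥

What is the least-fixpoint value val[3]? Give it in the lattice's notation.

⊤

Worklist (6 pops):
  #1 pop 0: in=− → + (was ⊥); enqueue []
  #2 pop 1: in=⊥ → ⊤ (was −); enqueue [0]
  #3 pop 2: in=⊥ → + (no change)
  #4 pop 3: in=⊤ → ⊤ (was ⊥); enqueue []
  #5 pop 0: in=⊤ → ⊤ (was +); enqueue [3]
  #6 pop 3: in=⊤ → ⊤ (no change)

Fixpoint:
  val[0] = ⊤
  val[1] = ⊤
  val[2] = +
  val[3] = ⊤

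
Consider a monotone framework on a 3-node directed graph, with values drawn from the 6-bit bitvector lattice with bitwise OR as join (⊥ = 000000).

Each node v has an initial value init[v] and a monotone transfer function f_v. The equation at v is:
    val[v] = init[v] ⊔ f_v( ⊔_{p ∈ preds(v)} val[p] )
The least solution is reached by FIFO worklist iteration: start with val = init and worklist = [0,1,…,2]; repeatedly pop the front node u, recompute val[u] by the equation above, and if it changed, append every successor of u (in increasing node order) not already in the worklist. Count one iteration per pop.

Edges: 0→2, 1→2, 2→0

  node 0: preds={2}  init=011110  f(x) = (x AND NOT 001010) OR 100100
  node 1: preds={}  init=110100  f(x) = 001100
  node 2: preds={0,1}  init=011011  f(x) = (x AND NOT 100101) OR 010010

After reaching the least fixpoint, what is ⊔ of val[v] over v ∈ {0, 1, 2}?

111111

Trace (3 dequeues):
  [1] u=0 | in 011011 | out 111111 | prev 011110 | push {}
  [2] u=1 | in 000000 | out 111100 | prev 110100 | push {}
  [3] u=2 | in 111111 | out 011011 | ==

Converged values:
  [0] 111111
  [1] 111100
  [2] 011011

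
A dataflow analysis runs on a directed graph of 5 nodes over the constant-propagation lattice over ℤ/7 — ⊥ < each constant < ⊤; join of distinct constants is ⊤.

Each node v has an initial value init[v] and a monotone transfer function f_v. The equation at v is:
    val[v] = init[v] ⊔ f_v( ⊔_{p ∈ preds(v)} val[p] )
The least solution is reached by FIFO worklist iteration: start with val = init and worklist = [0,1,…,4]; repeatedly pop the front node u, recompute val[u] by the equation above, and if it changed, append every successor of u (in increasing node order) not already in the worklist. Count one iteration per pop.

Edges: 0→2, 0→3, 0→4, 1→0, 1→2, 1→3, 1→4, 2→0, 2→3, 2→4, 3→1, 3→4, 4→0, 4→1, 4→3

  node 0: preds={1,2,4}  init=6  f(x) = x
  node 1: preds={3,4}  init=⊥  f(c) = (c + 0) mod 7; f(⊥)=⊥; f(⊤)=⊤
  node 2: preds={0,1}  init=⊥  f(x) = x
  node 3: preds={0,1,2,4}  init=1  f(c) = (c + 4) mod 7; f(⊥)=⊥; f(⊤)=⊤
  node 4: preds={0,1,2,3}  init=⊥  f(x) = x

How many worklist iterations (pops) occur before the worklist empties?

11

Trace (11 dequeues):
  [1] u=0 | in ⊥ | out 6 | ==
  [2] u=1 | in 1 | out 1 | prev ⊥ | push {0}
  [3] u=2 | in ⊤ | out ⊤ | prev ⊥ | push {}
  [4] u=3 | in ⊤ | out ⊤ | prev 1 | push {1}
  [5] u=4 | in ⊤ | out ⊤ | prev ⊥ | push {3}
  [6] u=0 | in ⊤ | out ⊤ | prev 6 | push {2,4}
  [7] u=1 | in ⊤ | out ⊤ | prev 1 | push {0}
  [8] u=3 | in ⊤ | out ⊤ | ==
  [9] u=2 | in ⊤ | out ⊤ | ==
  [10] u=4 | in ⊤ | out ⊤ | ==
  [11] u=0 | in ⊤ | out ⊤ | ==

Converged values:
  [0] ⊤
  [1] ⊤
  [2] ⊤
  [3] ⊤
  [4] ⊤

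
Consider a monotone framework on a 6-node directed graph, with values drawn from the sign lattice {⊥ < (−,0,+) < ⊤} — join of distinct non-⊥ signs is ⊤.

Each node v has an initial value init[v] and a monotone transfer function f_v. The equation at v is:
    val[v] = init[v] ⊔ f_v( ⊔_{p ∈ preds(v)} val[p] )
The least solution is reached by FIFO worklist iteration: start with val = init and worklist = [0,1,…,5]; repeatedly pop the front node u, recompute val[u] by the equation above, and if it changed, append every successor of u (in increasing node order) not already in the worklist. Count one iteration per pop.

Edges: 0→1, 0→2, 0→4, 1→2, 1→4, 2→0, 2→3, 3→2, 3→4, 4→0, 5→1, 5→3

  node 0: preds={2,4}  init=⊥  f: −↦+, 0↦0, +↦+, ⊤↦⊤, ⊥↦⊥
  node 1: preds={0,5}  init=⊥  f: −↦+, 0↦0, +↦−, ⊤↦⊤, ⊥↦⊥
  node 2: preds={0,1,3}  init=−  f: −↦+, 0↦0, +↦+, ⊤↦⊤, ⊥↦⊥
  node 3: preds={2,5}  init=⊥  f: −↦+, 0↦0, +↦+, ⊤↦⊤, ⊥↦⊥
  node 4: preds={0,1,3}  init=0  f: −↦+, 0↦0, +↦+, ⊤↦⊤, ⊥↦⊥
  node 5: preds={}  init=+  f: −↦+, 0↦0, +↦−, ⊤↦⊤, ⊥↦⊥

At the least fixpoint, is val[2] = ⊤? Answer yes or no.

Iteration log — 8 steps:
  step 1. node 0  ⊔preds=⊤  new=⊤  old=⊥  +wl: 
  step 2. node 1  ⊔preds=⊤  new=⊤  old=⊥  +wl: 
  step 3. node 2  ⊔preds=⊤  new=⊤  old=−  +wl: 0
  step 4. node 3  ⊔preds=⊤  new=⊤  old=⊥  +wl: 2
  step 5. node 4  ⊔preds=⊤  new=⊤  old=0  +wl: 
  step 6. node 5  ⊔preds=⊥  new=+  stable
  step 7. node 0  ⊔preds=⊤  new=⊤  stable
  step 8. node 2  ⊔preds=⊤  new=⊤  stable

Least fixpoint reached:
  node 0: ⊤
  node 1: ⊤
  node 2: ⊤
  node 3: ⊤
  node 4: ⊤
  node 5: +

yes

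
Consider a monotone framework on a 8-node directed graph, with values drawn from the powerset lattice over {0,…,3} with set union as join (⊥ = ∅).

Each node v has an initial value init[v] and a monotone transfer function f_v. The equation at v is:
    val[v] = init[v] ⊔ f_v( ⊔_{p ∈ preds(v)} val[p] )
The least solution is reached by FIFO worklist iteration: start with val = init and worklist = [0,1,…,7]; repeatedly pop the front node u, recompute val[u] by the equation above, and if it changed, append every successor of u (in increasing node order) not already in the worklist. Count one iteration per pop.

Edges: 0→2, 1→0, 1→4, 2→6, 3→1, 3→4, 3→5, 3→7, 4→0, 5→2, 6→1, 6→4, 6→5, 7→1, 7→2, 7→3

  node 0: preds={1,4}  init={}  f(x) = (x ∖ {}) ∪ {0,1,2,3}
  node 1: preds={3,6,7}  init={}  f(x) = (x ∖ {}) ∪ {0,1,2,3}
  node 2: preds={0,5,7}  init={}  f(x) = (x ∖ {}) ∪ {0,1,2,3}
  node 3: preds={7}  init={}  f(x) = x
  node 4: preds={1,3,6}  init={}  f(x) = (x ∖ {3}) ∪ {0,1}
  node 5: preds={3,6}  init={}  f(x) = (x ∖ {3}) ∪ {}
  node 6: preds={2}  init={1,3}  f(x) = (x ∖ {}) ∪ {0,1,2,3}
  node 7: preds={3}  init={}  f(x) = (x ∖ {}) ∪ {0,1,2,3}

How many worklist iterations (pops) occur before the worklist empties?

19

Worklist (19 pops):
  #1 pop 0: in={} → {0,1,2,3} (was {}); enqueue []
  #2 pop 1: in={1,3} → {0,1,2,3} (was {}); enqueue [0]
  #3 pop 2: in={0,1,2,3} → {0,1,2,3} (was {}); enqueue []
  #4 pop 3: in={} → {} (no change)
  #5 pop 4: in={0,1,2,3} → {0,1,2} (was {}); enqueue []
  #6 pop 5: in={1,3} → {1} (was {}); enqueue [2]
  #7 pop 6: in={0,1,2,3} → {0,1,2,3} (was {1,3}); enqueue [1,4,5]
  #8 pop 7: in={} → {0,1,2,3} (was {}); enqueue [3]
  #9 pop 0: in={0,1,2,3} → {0,1,2,3} (no change)
  #10 pop 2: in={0,1,2,3} → {0,1,2,3} (no change)
  #11 pop 1: in={0,1,2,3} → {0,1,2,3} (no change)
  #12 pop 4: in={0,1,2,3} → {0,1,2} (no change)
  #13 pop 5: in={0,1,2,3} → {0,1,2} (was {1}); enqueue [2]
  #14 pop 3: in={0,1,2,3} → {0,1,2,3} (was {}); enqueue [1,4,5,7]
  #15 pop 2: in={0,1,2,3} → {0,1,2,3} (no change)
  #16 pop 1: in={0,1,2,3} → {0,1,2,3} (no change)
  #17 pop 4: in={0,1,2,3} → {0,1,2} (no change)
  #18 pop 5: in={0,1,2,3} → {0,1,2} (no change)
  #19 pop 7: in={0,1,2,3} → {0,1,2,3} (no change)

Fixpoint:
  val[0] = {0,1,2,3}
  val[1] = {0,1,2,3}
  val[2] = {0,1,2,3}
  val[3] = {0,1,2,3}
  val[4] = {0,1,2}
  val[5] = {0,1,2}
  val[6] = {0,1,2,3}
  val[7] = {0,1,2,3}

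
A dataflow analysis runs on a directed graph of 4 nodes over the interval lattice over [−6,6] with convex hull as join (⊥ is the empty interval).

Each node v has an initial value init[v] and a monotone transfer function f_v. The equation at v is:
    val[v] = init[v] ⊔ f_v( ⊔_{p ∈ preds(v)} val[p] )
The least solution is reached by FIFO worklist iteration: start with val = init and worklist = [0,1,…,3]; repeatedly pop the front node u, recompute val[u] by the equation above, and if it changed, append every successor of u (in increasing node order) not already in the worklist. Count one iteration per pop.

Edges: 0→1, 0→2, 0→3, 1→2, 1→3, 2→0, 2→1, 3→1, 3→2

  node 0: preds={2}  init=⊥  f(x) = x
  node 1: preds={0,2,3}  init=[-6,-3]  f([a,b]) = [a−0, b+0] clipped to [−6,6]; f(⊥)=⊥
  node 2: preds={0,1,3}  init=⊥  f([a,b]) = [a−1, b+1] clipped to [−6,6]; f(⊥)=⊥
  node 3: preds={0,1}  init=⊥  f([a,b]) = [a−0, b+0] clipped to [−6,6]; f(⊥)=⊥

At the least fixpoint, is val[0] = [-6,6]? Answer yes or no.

yes

Trace (42 dequeues):
  [1] u=0 | in ⊥ | out ⊥ | ==
  [2] u=1 | in ⊥ | out [-6,-3] | ==
  [3] u=2 | in [-6,-3] | out [-6,-2] | prev ⊥ | push {0,1}
  [4] u=3 | in [-6,-3] | out [-6,-3] | prev ⊥ | push {2}
  [5] u=0 | in [-6,-2] | out [-6,-2] | prev ⊥ | push {3}
  [6] u=1 | in [-6,-2] | out [-6,-2] | prev [-6,-3] | push {}
  [7] u=2 | in [-6,-2] | out [-6,-1] | prev [-6,-2] | push {0,1}
  [8] u=3 | in [-6,-2] | out [-6,-2] | prev [-6,-3] | push {2}
  [9] u=0 | in [-6,-1] | out [-6,-1] | prev [-6,-2] | push {3}
  [10] u=1 | in [-6,-1] | out [-6,-1] | prev [-6,-2] | push {}
  [11] u=2 | in [-6,-1] | out [-6,0] | prev [-6,-1] | push {0,1}
  [12] u=3 | in [-6,-1] | out [-6,-1] | prev [-6,-2] | push {2}
  [13] u=0 | in [-6,0] | out [-6,0] | prev [-6,-1] | push {3}
  [14] u=1 | in [-6,0] | out [-6,0] | prev [-6,-1] | push {}
  [15] u=2 | in [-6,0] | out [-6,1] | prev [-6,0] | push {0,1}
  [16] u=3 | in [-6,0] | out [-6,0] | prev [-6,-1] | push {2}
  [17] u=0 | in [-6,1] | out [-6,1] | prev [-6,0] | push {3}
  [18] u=1 | in [-6,1] | out [-6,1] | prev [-6,0] | push {}
  [19] u=2 | in [-6,1] | out [-6,2] | prev [-6,1] | push {0,1}
  [20] u=3 | in [-6,1] | out [-6,1] | prev [-6,0] | push {2}
  [21] u=0 | in [-6,2] | out [-6,2] | prev [-6,1] | push {3}
  [22] u=1 | in [-6,2] | out [-6,2] | prev [-6,1] | push {}
  [23] u=2 | in [-6,2] | out [-6,3] | prev [-6,2] | push {0,1}
  [24] u=3 | in [-6,2] | out [-6,2] | prev [-6,1] | push {2}
  [25] u=0 | in [-6,3] | out [-6,3] | prev [-6,2] | push {3}
  [26] u=1 | in [-6,3] | out [-6,3] | prev [-6,2] | push {}
  [27] u=2 | in [-6,3] | out [-6,4] | prev [-6,3] | push {0,1}
  [28] u=3 | in [-6,3] | out [-6,3] | prev [-6,2] | push {2}
  [29] u=0 | in [-6,4] | out [-6,4] | prev [-6,3] | push {3}
  [30] u=1 | in [-6,4] | out [-6,4] | prev [-6,3] | push {}
  [31] u=2 | in [-6,4] | out [-6,5] | prev [-6,4] | push {0,1}
  [32] u=3 | in [-6,4] | out [-6,4] | prev [-6,3] | push {2}
  [33] u=0 | in [-6,5] | out [-6,5] | prev [-6,4] | push {3}
  [34] u=1 | in [-6,5] | out [-6,5] | prev [-6,4] | push {}
  [35] u=2 | in [-6,5] | out [-6,6] | prev [-6,5] | push {0,1}
  [36] u=3 | in [-6,5] | out [-6,5] | prev [-6,4] | push {2}
  [37] u=0 | in [-6,6] | out [-6,6] | prev [-6,5] | push {3}
  [38] u=1 | in [-6,6] | out [-6,6] | prev [-6,5] | push {}
  [39] u=2 | in [-6,6] | out [-6,6] | ==
  [40] u=3 | in [-6,6] | out [-6,6] | prev [-6,5] | push {1,2}
  [41] u=1 | in [-6,6] | out [-6,6] | ==
  [42] u=2 | in [-6,6] | out [-6,6] | ==

Converged values:
  [0] [-6,6]
  [1] [-6,6]
  [2] [-6,6]
  [3] [-6,6]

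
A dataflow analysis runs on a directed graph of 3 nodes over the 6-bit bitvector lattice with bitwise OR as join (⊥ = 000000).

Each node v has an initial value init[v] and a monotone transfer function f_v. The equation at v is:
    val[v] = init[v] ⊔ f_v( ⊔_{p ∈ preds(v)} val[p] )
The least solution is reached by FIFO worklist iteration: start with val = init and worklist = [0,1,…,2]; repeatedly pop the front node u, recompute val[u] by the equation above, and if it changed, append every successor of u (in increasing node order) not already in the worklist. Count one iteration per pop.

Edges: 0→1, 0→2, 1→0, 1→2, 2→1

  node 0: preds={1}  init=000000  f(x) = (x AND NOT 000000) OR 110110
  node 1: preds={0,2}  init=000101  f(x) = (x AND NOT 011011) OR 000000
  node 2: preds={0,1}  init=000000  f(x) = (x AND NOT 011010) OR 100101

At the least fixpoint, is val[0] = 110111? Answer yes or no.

yes

Worklist (5 pops):
  #1 pop 0: in=000101 → 110111 (was 000000); enqueue []
  #2 pop 1: in=110111 → 100101 (was 000101); enqueue [0]
  #3 pop 2: in=110111 → 100101 (was 000000); enqueue [1]
  #4 pop 0: in=100101 → 110111 (no change)
  #5 pop 1: in=110111 → 100101 (no change)

Fixpoint:
  val[0] = 110111
  val[1] = 100101
  val[2] = 100101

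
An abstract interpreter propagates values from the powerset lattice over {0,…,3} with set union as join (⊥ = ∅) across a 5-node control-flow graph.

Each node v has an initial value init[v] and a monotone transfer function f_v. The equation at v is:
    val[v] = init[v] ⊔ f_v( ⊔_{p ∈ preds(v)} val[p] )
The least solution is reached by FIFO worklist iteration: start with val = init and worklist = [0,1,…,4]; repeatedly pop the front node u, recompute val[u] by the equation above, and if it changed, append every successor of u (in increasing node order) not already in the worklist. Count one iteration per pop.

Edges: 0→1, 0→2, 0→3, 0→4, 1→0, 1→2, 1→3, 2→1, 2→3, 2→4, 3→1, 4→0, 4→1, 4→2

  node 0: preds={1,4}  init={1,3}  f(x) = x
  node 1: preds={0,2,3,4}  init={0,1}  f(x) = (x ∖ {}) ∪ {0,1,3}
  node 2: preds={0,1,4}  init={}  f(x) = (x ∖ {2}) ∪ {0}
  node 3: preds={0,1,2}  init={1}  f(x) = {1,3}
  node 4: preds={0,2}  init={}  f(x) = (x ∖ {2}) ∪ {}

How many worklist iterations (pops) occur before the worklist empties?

8

Iteration log — 8 steps:
  step 1. node 0  ⊔preds={0,1}  new={0,1,3}  old={1,3}  +wl: 
  step 2. node 1  ⊔preds={0,1,3}  new={0,1,3}  old={0,1}  +wl: 0
  step 3. node 2  ⊔preds={0,1,3}  new={0,1,3}  old={}  +wl: 1
  step 4. node 3  ⊔preds={0,1,3}  new={1,3}  old={1}  +wl: 
  step 5. node 4  ⊔preds={0,1,3}  new={0,1,3}  old={}  +wl: 2
  step 6. node 0  ⊔preds={0,1,3}  new={0,1,3}  stable
  step 7. node 1  ⊔preds={0,1,3}  new={0,1,3}  stable
  step 8. node 2  ⊔preds={0,1,3}  new={0,1,3}  stable

Least fixpoint reached:
  node 0: {0,1,3}
  node 1: {0,1,3}
  node 2: {0,1,3}
  node 3: {1,3}
  node 4: {0,1,3}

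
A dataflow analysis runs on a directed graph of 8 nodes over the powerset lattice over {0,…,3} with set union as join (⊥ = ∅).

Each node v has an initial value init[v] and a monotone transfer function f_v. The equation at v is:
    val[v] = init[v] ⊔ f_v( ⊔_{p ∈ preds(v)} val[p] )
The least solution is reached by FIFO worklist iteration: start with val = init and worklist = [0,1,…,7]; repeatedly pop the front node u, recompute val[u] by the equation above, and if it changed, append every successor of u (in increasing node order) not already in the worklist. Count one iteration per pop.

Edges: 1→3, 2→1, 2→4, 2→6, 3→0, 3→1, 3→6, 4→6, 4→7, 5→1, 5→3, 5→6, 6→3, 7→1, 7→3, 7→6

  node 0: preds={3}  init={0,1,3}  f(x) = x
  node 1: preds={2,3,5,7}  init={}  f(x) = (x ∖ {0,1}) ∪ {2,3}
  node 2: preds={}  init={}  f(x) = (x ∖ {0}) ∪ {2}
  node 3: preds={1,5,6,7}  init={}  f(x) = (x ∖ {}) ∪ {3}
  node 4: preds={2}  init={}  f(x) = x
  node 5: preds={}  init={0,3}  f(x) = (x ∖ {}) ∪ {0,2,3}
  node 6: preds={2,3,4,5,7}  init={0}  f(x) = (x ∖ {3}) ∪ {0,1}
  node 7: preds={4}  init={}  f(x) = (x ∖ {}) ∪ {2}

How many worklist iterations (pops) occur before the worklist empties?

14

Worklist (14 pops):
  #1 pop 0: in={} → {0,1,3} (no change)
  #2 pop 1: in={0,3} → {2,3} (was {}); enqueue []
  #3 pop 2: in={} → {2} (was {}); enqueue [1]
  #4 pop 3: in={0,2,3} → {0,2,3} (was {}); enqueue [0]
  #5 pop 4: in={2} → {2} (was {}); enqueue []
  #6 pop 5: in={} → {0,2,3} (was {0,3}); enqueue [3]
  #7 pop 6: in={0,2,3} → {0,1,2} (was {0}); enqueue []
  #8 pop 7: in={2} → {2} (was {}); enqueue [6]
  #9 pop 1: in={0,2,3} → {2,3} (no change)
  #10 pop 0: in={0,2,3} → {0,1,2,3} (was {0,1,3}); enqueue []
  #11 pop 3: in={0,1,2,3} → {0,1,2,3} (was {0,2,3}); enqueue [0,1]
  #12 pop 6: in={0,1,2,3} → {0,1,2} (no change)
  #13 pop 0: in={0,1,2,3} → {0,1,2,3} (no change)
  #14 pop 1: in={0,1,2,3} → {2,3} (no change)

Fixpoint:
  val[0] = {0,1,2,3}
  val[1] = {2,3}
  val[2] = {2}
  val[3] = {0,1,2,3}
  val[4] = {2}
  val[5] = {0,2,3}
  val[6] = {0,1,2}
  val[7] = {2}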